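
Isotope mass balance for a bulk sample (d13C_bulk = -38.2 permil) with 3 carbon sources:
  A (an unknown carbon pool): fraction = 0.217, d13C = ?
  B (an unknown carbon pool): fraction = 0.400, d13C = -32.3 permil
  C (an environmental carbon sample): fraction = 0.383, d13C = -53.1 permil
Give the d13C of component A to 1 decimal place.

-22.8 permil

Isotope mass balance: δ_bulk = Σ fᵢ·δᵢ.
-38.2 = 0.217×δ_A + 0.400×(-32.3) + 0.383×(-53.1)
0.217·δ_A = -38.2 − (-33.257) = -4.943
δ_A = -4.943 / 0.217 = -22.78 permil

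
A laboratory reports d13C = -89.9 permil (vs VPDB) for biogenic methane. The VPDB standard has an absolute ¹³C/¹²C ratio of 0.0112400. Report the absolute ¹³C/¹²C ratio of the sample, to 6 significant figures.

0.0102295

R_sample = R_standard × (d13C/1000 + 1)
R_sample = 0.0112400 × (-89.9/1000 + 1) = 0.0112400 × 0.910100
R_sample = 0.0102295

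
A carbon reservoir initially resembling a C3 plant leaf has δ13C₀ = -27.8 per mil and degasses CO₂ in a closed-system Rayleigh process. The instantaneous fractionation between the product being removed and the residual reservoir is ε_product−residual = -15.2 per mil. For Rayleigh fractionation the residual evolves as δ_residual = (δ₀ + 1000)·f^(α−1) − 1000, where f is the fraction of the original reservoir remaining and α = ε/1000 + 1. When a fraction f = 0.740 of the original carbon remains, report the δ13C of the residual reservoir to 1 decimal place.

-23.3 per mil

Rayleigh residual: δ_res = (δ₀ + 1000)·f^(α−1) − 1000
α = ε/1000 + 1 = 0.98480, so α − 1 = -0.01520
f^(α−1) = 0.740^(-0.01520) = 1.004587
δ_res = (-27.8 + 1000) × 1.004587 − 1000 = 976.660 − 1000 = -23.34 per mil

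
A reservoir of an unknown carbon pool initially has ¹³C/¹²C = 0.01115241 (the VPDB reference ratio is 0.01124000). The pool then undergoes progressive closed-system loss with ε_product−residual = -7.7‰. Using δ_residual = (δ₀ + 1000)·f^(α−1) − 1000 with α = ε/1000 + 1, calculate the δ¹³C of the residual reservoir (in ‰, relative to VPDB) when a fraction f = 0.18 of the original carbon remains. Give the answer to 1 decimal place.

5.4‰

δ₀ = (0.01115241/0.01124000 − 1)×1000 = (0.992207 − 1)×1000 = -7.793‰
α − 1 = ε/1000 = -0.0077
f^(α−1) = 0.18^(-0.0077) = 1.013292
δ_res = (-7.793 + 1000) × 1.013292 − 1000 = 1005.395 − 1000 = 5.40‰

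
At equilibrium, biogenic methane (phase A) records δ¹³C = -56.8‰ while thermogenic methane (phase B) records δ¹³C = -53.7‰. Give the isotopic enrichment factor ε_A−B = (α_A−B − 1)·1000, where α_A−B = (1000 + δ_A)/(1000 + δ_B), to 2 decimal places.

α_A−B = (1000 + -56.8) / (1000 + -53.7) = 943.2 / 946.3 = 0.996724
ε_A−B = (0.996724 − 1) × 1000 = -3.276‰
(The approximation ε ≈ δ_A − δ_B would give -3.1‰.)

-3.28‰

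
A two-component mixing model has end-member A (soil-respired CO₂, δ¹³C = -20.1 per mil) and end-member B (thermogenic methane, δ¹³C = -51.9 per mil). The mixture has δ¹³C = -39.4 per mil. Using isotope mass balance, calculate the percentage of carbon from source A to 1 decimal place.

δ_mix = f_A·δ_A + (1 − f_A)·δ_B  ⇒  f_A = (δ_mix − δ_B)/(δ_A − δ_B)
f_A = (-39.4 − (-51.9)) / (-20.1 − (-51.9))
f_A = 12.5 / 31.8 = 0.3931

39.3%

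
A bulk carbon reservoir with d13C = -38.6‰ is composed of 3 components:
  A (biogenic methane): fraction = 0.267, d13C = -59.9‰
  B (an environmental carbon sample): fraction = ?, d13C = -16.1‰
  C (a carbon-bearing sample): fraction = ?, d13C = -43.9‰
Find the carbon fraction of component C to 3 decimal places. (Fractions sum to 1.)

Let f_C and f_B be the unknown fractions; fractions sum to 1 so f_C + f_B = 0.733.
Mass balance: Σ fᵢ·δᵢ = δ_bulk ⇒ f_C·(-43.9) + f_B·(-16.1) = -38.6 − (-15.993) = -22.607
Substitute f_B = 0.733 − f_C:
f_C·(-43.9 − -16.1) = -22.607 − 0.733×(-16.1) = -10.805
f_C = -10.805 / -27.8 = 0.3887

0.389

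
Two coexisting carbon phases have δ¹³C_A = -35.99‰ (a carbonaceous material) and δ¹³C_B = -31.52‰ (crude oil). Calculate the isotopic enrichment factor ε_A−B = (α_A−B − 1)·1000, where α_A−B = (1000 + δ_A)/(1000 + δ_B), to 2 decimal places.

-4.62‰

α_A−B = (1000 + -35.99) / (1000 + -31.52) = 964.01 / 968.48 = 0.995385
ε_A−B = (0.995385 − 1) × 1000 = -4.615‰
(The approximation ε ≈ δ_A − δ_B would give -4.47‰.)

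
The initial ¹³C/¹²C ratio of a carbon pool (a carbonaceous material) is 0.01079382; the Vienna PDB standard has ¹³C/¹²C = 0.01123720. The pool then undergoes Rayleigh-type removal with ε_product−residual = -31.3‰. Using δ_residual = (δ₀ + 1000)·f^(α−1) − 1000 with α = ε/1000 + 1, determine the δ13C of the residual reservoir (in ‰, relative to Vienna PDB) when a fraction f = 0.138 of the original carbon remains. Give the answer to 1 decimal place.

δ₀ = (0.01079382/0.01123720 − 1)×1000 = (0.960544 − 1)×1000 = -39.456‰
α − 1 = ε/1000 = -0.0313
f^(α−1) = 0.138^(-0.0313) = 1.063951
δ_res = (-39.456 + 1000) × 1.063951 − 1000 = 1021.972 − 1000 = 21.97‰

22.0‰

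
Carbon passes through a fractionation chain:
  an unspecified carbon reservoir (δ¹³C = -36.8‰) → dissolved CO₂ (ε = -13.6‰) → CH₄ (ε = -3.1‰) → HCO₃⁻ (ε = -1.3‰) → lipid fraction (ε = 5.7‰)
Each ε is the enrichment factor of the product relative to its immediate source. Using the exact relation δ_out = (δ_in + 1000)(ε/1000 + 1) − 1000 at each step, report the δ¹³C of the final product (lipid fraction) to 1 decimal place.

-48.7‰

step 1: δ = (-36.80 + 1000)·(-13.6/1000 + 1) − 1000 = -49.90‰
step 2: δ = (-49.90 + 1000)·(-3.1/1000 + 1) − 1000 = -52.84‰
step 3: δ = (-52.84 + 1000)·(-1.3/1000 + 1) − 1000 = -54.08‰
step 4: δ = (-54.08 + 1000)·(5.7/1000 + 1) − 1000 = -48.68‰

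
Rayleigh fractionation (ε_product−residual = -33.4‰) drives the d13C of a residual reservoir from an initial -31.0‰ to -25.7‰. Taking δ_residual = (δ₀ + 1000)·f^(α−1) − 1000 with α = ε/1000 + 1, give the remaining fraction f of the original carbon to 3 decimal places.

0.849

α − 1 = ε/1000 = -0.0334
(δ_res + 1000)/(δ₀ + 1000) = (-25.7 + 1000)/(-31.0 + 1000) = 974.3/969.0 = 1.005470
f = 1.005470^(1/-0.0334) = exp(ln(1.005470)/-0.0334) = exp(0.00545/-0.0334)
f = exp(-0.1633) = 0.8493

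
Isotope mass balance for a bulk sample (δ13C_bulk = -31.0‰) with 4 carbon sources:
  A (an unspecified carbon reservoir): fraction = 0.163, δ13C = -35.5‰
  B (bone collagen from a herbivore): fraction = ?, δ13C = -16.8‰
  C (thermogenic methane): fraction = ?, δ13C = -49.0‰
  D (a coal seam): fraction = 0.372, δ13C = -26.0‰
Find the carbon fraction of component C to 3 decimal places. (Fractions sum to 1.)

Let f_C and f_B be the unknown fractions; fractions sum to 1 so f_C + f_B = 0.465.
Mass balance: Σ fᵢ·δᵢ = δ_bulk ⇒ f_C·(-49.0) + f_B·(-16.8) = -31.0 − (-15.459) = -15.541
Substitute f_B = 0.465 − f_C:
f_C·(-49.0 − -16.8) = -15.541 − 0.465×(-16.8) = -7.729
f_C = -7.729 / -32.2 = 0.2400

0.240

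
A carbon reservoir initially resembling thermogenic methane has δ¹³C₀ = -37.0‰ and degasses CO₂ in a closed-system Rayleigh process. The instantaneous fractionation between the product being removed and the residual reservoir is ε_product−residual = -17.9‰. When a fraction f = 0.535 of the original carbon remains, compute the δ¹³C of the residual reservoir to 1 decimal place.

-26.2‰

Rayleigh residual: δ_res = (δ₀ + 1000)·f^(α−1) − 1000
α = ε/1000 + 1 = 0.98210, so α − 1 = -0.01790
f^(α−1) = 0.535^(-0.01790) = 1.011259
δ_res = (-37.0 + 1000) × 1.011259 − 1000 = 973.843 − 1000 = -26.16‰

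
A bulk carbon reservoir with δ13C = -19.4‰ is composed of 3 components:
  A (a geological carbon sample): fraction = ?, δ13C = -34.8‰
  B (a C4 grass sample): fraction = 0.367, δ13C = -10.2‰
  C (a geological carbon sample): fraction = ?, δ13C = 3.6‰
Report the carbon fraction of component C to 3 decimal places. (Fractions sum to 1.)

0.166

Let f_C and f_A be the unknown fractions; fractions sum to 1 so f_C + f_A = 0.633.
Mass balance: Σ fᵢ·δᵢ = δ_bulk ⇒ f_C·(3.6) + f_A·(-34.8) = -19.4 − (-3.743) = -15.657
Substitute f_A = 0.633 − f_C:
f_C·(3.6 − -34.8) = -15.657 − 0.633×(-34.8) = 6.372
f_C = 6.372 / 38.4 = 0.1659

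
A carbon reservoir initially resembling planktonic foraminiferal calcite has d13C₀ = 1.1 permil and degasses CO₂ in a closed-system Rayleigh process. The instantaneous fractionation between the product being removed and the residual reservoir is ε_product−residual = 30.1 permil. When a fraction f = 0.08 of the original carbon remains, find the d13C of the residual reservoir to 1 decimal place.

-72.2 permil

Rayleigh residual: δ_res = (δ₀ + 1000)·f^(α−1) − 1000
α = ε/1000 + 1 = 1.03010, so α − 1 = 0.03010
f^(α−1) = 0.08^(0.03010) = 0.926794
δ_res = (1.1 + 1000) × 0.926794 − 1000 = 927.813 − 1000 = -72.19 permil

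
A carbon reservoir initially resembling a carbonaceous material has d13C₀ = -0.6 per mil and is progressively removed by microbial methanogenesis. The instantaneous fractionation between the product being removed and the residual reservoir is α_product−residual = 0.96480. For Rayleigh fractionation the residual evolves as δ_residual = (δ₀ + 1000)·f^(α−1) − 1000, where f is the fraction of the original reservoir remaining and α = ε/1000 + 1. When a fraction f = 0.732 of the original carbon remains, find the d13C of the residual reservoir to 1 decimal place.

10.4 per mil

Rayleigh residual: δ_res = (δ₀ + 1000)·f^(α−1) − 1000
α − 1 = -0.03520
f^(α−1) = 0.732^(-0.03520) = 1.011042
δ_res = (-0.6 + 1000) × 1.011042 − 1000 = 1010.435 − 1000 = 10.44 per mil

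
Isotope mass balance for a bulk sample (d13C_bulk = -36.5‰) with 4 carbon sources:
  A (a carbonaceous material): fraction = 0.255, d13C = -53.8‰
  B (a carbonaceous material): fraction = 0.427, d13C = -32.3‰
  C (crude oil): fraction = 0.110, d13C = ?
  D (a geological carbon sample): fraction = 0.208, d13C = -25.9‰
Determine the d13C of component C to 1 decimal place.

-32.7‰

Isotope mass balance: δ_bulk = Σ fᵢ·δᵢ.
-36.5 = 0.255×(-53.8) + 0.427×(-32.3) + 0.110×δ_C + 0.208×(-25.9)
0.110·δ_C = -36.5 − (-32.898) = -3.602
δ_C = -3.602 / 0.110 = -32.74‰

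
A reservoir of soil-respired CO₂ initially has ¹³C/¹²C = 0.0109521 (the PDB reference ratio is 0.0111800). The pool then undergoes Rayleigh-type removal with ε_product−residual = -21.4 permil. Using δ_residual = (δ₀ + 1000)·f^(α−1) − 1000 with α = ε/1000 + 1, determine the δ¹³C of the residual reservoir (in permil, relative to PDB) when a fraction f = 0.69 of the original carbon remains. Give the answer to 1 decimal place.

-12.6 permil

δ₀ = (0.0109521/0.0111800 − 1)×1000 = (0.979615 − 1)×1000 = -20.385 permil
α − 1 = ε/1000 = -0.0214
f^(α−1) = 0.69^(-0.0214) = 1.007972
δ_res = (-20.385 + 1000) × 1.007972 − 1000 = 987.425 − 1000 = -12.57 permil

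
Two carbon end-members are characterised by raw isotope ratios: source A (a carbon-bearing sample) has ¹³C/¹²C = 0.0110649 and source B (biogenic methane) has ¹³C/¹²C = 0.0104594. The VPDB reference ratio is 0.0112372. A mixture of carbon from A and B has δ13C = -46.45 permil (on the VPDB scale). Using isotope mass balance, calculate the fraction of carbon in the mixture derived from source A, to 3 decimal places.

δ_A = (0.0110649/0.0112372 − 1)×1000 = (0.984667 − 1)×1000 = -15.333 permil
δ_B = (0.0104594/0.0112372 − 1)×1000 = (0.930783 − 1)×1000 = -69.217 permil
f_A = (δ_mix − δ_B)/(δ_A − δ_B) = (-46.45 − (-69.217))/(-15.333 − (-69.217))
f_A = 22.767 / 53.884 = 0.4225

0.423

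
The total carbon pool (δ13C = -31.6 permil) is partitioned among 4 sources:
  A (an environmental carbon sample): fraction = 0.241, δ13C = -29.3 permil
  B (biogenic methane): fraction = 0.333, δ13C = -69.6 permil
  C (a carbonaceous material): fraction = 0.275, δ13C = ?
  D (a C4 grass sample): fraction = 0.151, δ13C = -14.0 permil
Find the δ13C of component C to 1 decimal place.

2.7 permil

Isotope mass balance: δ_bulk = Σ fᵢ·δᵢ.
-31.6 = 0.241×(-29.3) + 0.333×(-69.6) + 0.275×δ_C + 0.151×(-14.0)
0.275·δ_C = -31.6 − (-32.352) = 0.752
δ_C = 0.752 / 0.275 = 2.73 permil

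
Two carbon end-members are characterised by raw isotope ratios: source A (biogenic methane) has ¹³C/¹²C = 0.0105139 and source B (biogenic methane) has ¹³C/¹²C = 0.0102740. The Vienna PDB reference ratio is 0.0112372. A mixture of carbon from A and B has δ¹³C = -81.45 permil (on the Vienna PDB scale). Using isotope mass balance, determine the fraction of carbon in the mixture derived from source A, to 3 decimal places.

0.200

δ_A = (0.0105139/0.0112372 − 1)×1000 = (0.935633 − 1)×1000 = -64.367 permil
δ_B = (0.0102740/0.0112372 − 1)×1000 = (0.914285 − 1)×1000 = -85.715 permil
f_A = (δ_mix − δ_B)/(δ_A − δ_B) = (-81.45 − (-85.715))/(-64.367 − (-85.715))
f_A = 4.265 / 21.349 = 0.1998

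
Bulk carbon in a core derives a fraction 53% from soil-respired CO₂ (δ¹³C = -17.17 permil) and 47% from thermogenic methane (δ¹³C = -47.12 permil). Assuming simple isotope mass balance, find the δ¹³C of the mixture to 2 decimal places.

δ_mix = f_A·δ_A + f_B·δ_B
δ_mix = 0.53 × (-17.17) + 0.47 × (-47.12)
δ_mix = -9.100 + -22.146 = -31.246 permil

-31.25 permil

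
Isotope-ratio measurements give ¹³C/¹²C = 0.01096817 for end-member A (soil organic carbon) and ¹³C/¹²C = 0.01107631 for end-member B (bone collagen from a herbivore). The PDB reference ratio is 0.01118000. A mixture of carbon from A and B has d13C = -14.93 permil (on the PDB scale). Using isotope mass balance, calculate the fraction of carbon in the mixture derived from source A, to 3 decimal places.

0.585

δ_A = (0.01096817/0.01118000 − 1)×1000 = (0.981053 − 1)×1000 = -18.947 permil
δ_B = (0.01107631/0.01118000 − 1)×1000 = (0.990725 − 1)×1000 = -9.275 permil
f_A = (δ_mix − δ_B)/(δ_A − δ_B) = (-14.93 − (-9.275))/(-18.947 − (-9.275))
f_A = -5.655 / -9.673 = 0.5847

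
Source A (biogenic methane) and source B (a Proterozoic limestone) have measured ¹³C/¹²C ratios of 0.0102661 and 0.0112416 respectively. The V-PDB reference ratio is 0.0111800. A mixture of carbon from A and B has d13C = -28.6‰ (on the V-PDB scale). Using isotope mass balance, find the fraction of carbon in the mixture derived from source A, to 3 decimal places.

δ_A = (0.0102661/0.0111800 − 1)×1000 = (0.918256 − 1)×1000 = -81.744‰
δ_B = (0.0112416/0.0111800 − 1)×1000 = (1.005510 − 1)×1000 = 5.510‰
f_A = (δ_mix − δ_B)/(δ_A − δ_B) = (-28.6 − (5.510))/(-81.744 − (5.510))
f_A = -34.110 / -87.254 = 0.3909

0.391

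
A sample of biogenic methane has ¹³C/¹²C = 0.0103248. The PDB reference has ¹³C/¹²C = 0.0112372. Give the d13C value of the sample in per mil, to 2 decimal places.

d13C = (R_sample / R_standard − 1) × 1000
R_sample / R_standard = 0.0103248 / 0.0112372 = 0.918805
d13C = (0.918805 − 1) × 1000 = -81.195 per mil

-81.19 per mil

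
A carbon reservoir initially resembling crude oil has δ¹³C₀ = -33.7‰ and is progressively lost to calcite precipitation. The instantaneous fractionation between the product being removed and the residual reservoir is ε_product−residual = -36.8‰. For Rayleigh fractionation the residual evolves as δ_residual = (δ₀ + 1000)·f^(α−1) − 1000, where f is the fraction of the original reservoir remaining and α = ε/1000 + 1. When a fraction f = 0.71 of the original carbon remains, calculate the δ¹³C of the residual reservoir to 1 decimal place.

Rayleigh residual: δ_res = (δ₀ + 1000)·f^(α−1) − 1000
α = ε/1000 + 1 = 0.96320, so α − 1 = -0.03680
f^(α−1) = 0.71^(-0.03680) = 1.012683
δ_res = (-33.7 + 1000) × 1.012683 − 1000 = 978.556 − 1000 = -21.44‰

-21.4‰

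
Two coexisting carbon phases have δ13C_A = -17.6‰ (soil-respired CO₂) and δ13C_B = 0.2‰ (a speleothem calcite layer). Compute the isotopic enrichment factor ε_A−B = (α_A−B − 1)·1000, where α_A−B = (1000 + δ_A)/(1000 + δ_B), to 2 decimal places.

-17.80‰

α_A−B = (1000 + -17.6) / (1000 + 0.2) = 982.4 / 1000.2 = 0.982204
ε_A−B = (0.982204 − 1) × 1000 = -17.796‰
(The approximation ε ≈ δ_A − δ_B would give -17.8‰.)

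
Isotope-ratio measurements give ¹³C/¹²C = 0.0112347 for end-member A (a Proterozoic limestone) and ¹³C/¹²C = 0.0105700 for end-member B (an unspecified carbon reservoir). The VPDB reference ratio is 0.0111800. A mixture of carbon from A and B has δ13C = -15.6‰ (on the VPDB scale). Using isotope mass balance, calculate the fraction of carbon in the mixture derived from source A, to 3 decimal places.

δ_A = (0.0112347/0.0111800 − 1)×1000 = (1.004893 − 1)×1000 = 4.893‰
δ_B = (0.0105700/0.0111800 − 1)×1000 = (0.945438 − 1)×1000 = -54.562‰
f_A = (δ_mix − δ_B)/(δ_A − δ_B) = (-15.6 − (-54.562))/(4.893 − (-54.562))
f_A = 38.962 / 59.454 = 0.6553

0.655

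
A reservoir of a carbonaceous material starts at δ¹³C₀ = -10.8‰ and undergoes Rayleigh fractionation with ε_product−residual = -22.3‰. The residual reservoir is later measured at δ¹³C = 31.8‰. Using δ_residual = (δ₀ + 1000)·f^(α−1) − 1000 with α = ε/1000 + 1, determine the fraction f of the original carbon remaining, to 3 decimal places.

0.151

α − 1 = ε/1000 = -0.0223
(δ_res + 1000)/(δ₀ + 1000) = (31.8 + 1000)/(-10.8 + 1000) = 1031.8/989.2 = 1.043065
f = 1.043065^(1/-0.0223) = exp(ln(1.043065)/-0.0223) = exp(0.04216/-0.0223)
f = exp(-1.8907) = 0.1510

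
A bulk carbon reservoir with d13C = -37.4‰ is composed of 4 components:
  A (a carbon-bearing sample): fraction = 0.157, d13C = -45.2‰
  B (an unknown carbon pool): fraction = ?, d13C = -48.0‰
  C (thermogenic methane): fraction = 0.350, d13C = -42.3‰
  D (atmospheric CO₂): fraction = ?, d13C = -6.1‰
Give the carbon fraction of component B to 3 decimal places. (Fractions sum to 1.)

0.298

Let f_B and f_D be the unknown fractions; fractions sum to 1 so f_B + f_D = 0.493.
Mass balance: Σ fᵢ·δᵢ = δ_bulk ⇒ f_B·(-48.0) + f_D·(-6.1) = -37.4 − (-21.901) = -15.499
Substitute f_D = 0.493 − f_B:
f_B·(-48.0 − -6.1) = -15.499 − 0.493×(-6.1) = -12.491
f_B = -12.491 / -41.9 = 0.2981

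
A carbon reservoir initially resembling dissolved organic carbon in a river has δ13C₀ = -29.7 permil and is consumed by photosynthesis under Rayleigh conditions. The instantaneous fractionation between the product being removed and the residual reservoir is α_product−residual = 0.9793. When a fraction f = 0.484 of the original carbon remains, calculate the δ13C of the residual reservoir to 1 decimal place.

Rayleigh residual: δ_res = (δ₀ + 1000)·f^(α−1) − 1000
α − 1 = -0.02070
f^(α−1) = 0.484^(-0.02070) = 1.015135
δ_res = (-29.7 + 1000) × 1.015135 − 1000 = 984.985 − 1000 = -15.01 permil

-15.0 permil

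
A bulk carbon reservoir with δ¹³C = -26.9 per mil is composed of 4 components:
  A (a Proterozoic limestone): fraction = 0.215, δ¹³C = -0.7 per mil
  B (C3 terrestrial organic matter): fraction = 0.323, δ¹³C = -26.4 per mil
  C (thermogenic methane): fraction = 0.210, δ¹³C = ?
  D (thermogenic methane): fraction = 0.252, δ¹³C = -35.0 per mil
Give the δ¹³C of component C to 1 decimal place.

Isotope mass balance: δ_bulk = Σ fᵢ·δᵢ.
-26.9 = 0.215×(-0.7) + 0.323×(-26.4) + 0.210×δ_C + 0.252×(-35.0)
0.210·δ_C = -26.9 − (-17.498) = -9.402
δ_C = -9.402 / 0.210 = -44.77 per mil

-44.8 per mil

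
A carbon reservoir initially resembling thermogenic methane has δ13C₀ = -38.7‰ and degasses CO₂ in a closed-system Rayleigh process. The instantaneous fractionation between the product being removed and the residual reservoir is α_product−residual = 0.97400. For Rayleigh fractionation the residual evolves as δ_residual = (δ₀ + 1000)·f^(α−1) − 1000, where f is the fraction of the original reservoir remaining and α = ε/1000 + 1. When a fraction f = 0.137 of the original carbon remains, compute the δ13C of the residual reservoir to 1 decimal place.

12.3‰

Rayleigh residual: δ_res = (δ₀ + 1000)·f^(α−1) − 1000
α − 1 = -0.02600
f^(α−1) = 0.137^(-0.02600) = 1.053041
δ_res = (-38.7 + 1000) × 1.053041 − 1000 = 1012.288 − 1000 = 12.29‰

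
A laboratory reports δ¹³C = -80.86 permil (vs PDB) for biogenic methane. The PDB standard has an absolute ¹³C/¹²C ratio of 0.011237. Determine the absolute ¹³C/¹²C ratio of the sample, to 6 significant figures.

0.0103284

R_sample = R_standard × (δ¹³C/1000 + 1)
R_sample = 0.011237 × (-80.86/1000 + 1) = 0.011237 × 0.919140
R_sample = 0.0103284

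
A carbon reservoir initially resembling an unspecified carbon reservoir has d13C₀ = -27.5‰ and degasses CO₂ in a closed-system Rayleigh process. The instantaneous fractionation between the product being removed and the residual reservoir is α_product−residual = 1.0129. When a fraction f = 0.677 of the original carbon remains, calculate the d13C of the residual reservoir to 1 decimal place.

-32.4‰

Rayleigh residual: δ_res = (δ₀ + 1000)·f^(α−1) − 1000
α − 1 = 0.01290
f^(α−1) = 0.677^(0.01290) = 0.994981
δ_res = (-27.5 + 1000) × 0.994981 − 1000 = 967.619 − 1000 = -32.38‰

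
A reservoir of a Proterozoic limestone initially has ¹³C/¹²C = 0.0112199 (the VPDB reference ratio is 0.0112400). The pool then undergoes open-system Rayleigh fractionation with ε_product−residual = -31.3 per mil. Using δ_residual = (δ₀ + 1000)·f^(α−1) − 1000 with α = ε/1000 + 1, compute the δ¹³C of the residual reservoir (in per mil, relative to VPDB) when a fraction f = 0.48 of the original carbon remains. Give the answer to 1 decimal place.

21.4 per mil

δ₀ = (0.0112199/0.0112400 − 1)×1000 = (0.998212 − 1)×1000 = -1.788 per mil
α − 1 = ε/1000 = -0.0313
f^(α−1) = 0.48^(-0.0313) = 1.023239
δ_res = (-1.788 + 1000) × 1.023239 − 1000 = 1021.409 − 1000 = 21.41 per mil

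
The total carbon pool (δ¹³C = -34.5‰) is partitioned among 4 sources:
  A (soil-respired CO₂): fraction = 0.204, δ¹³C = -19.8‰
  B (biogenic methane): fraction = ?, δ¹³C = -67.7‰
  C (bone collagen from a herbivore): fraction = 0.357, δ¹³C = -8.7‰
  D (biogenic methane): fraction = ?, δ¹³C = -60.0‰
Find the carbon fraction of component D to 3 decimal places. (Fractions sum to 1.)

0.307

Let f_D and f_B be the unknown fractions; fractions sum to 1 so f_D + f_B = 0.439.
Mass balance: Σ fᵢ·δᵢ = δ_bulk ⇒ f_D·(-60.0) + f_B·(-67.7) = -34.5 − (-7.145) = -27.355
Substitute f_B = 0.439 − f_D:
f_D·(-60.0 − -67.7) = -27.355 − 0.439×(-67.7) = 2.365
f_D = 2.365 / 7.7 = 0.3072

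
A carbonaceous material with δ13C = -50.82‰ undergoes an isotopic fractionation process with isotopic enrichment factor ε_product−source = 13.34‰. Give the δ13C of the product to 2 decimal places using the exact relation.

To first order, δ_product ≈ δ_source + ε = -37.48‰.
Exactly, δ_product = (δ_source + 1000)·(ε/1000 + 1) − 1000.
δ_product = (-50.82 + 1000) × (13.34/1000 + 1) − 1000
δ_product = -38.158‰

-38.16‰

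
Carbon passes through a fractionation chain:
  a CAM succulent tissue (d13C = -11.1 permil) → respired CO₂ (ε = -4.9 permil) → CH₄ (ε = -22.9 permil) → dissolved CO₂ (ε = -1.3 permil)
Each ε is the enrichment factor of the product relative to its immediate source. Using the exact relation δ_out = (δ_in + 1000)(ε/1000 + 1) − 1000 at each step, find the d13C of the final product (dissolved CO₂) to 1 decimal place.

-39.7 permil

step 1: δ = (-11.10 + 1000)·(-4.9/1000 + 1) − 1000 = -15.95 permil
step 2: δ = (-15.95 + 1000)·(-22.9/1000 + 1) − 1000 = -38.48 permil
step 3: δ = (-38.48 + 1000)·(-1.3/1000 + 1) − 1000 = -39.73 permil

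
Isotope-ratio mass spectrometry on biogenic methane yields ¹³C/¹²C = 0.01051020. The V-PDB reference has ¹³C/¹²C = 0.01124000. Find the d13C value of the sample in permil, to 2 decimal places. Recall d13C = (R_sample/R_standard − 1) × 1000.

-64.93 permil

d13C = (R_sample / R_standard − 1) × 1000
R_sample / R_standard = 0.01051020 / 0.01124000 = 0.935071
d13C = (0.935071 − 1) × 1000 = -64.929 permil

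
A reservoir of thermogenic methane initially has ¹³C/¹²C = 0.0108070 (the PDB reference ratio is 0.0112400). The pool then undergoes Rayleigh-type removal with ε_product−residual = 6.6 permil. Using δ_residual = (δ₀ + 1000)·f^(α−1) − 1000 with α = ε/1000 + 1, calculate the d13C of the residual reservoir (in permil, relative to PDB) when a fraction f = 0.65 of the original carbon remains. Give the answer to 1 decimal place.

-41.3 permil

δ₀ = (0.0108070/0.0112400 − 1)×1000 = (0.961477 − 1)×1000 = -38.523 permil
α − 1 = ε/1000 = 0.0066
f^(α−1) = 0.65^(0.0066) = 0.997161
δ_res = (-38.523 + 1000) × 0.997161 − 1000 = 958.747 − 1000 = -41.25 permil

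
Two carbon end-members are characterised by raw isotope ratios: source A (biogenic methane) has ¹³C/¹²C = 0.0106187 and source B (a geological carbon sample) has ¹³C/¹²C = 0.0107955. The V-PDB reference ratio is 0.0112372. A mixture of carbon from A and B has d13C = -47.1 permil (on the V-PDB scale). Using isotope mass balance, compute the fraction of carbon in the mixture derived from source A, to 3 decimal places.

δ_A = (0.0106187/0.0112372 − 1)×1000 = (0.944960 − 1)×1000 = -55.040 permil
δ_B = (0.0107955/0.0112372 − 1)×1000 = (0.960693 − 1)×1000 = -39.307 permil
f_A = (δ_mix − δ_B)/(δ_A − δ_B) = (-47.1 − (-39.307))/(-55.040 − (-39.307))
f_A = -7.793 / -15.733 = 0.4953

0.495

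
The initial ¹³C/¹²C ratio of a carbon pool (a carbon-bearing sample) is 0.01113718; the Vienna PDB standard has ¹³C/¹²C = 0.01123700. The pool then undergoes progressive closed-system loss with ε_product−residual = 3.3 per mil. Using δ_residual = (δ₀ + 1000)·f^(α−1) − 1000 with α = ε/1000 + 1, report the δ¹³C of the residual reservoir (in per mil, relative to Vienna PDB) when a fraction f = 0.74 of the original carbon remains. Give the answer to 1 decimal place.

-9.9 per mil

δ₀ = (0.01113718/0.01123700 − 1)×1000 = (0.991117 − 1)×1000 = -8.883 per mil
α − 1 = ε/1000 = 0.0033
f^(α−1) = 0.74^(0.0033) = 0.999007
δ_res = (-8.883 + 1000) × 0.999007 − 1000 = 990.133 − 1000 = -9.87 per mil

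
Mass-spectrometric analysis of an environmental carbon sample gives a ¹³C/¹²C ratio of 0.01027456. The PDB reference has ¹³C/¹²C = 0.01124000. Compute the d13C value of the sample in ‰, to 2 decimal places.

d13C = (R_sample / R_standard − 1) × 1000
R_sample / R_standard = 0.01027456 / 0.01124000 = 0.914107
d13C = (0.914107 − 1) × 1000 = -85.893‰

-85.89‰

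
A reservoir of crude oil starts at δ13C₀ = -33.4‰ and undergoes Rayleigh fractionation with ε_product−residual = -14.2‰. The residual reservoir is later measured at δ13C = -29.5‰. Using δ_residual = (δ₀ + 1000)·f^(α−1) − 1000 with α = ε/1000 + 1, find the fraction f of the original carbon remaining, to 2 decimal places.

α − 1 = ε/1000 = -0.0142
(δ_res + 1000)/(δ₀ + 1000) = (-29.5 + 1000)/(-33.4 + 1000) = 970.5/966.6 = 1.004035
f = 1.004035^(1/-0.0142) = exp(ln(1.004035)/-0.0142) = exp(0.00403/-0.0142)
f = exp(-0.2836) = 0.7531

0.75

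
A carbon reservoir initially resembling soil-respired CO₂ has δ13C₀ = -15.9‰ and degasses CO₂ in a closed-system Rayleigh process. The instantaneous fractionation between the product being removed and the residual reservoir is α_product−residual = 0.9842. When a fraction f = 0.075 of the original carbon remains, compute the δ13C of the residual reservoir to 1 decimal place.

Rayleigh residual: δ_res = (δ₀ + 1000)·f^(α−1) − 1000
α − 1 = -0.01580
f^(α−1) = 0.075^(-0.01580) = 1.041775
δ_res = (-15.9 + 1000) × 1.041775 − 1000 = 1025.211 − 1000 = 25.21‰

25.2‰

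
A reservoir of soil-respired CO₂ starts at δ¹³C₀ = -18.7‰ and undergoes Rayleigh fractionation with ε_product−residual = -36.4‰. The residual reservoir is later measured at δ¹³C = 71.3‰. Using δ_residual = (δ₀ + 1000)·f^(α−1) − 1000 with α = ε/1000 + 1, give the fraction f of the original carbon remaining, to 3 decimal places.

α − 1 = ε/1000 = -0.0364
(δ_res + 1000)/(δ₀ + 1000) = (71.3 + 1000)/(-18.7 + 1000) = 1071.3/981.3 = 1.091715
f = 1.091715^(1/-0.0364) = exp(ln(1.091715)/-0.0364) = exp(0.08775/-0.0364)
f = exp(-2.4107) = 0.0898

0.090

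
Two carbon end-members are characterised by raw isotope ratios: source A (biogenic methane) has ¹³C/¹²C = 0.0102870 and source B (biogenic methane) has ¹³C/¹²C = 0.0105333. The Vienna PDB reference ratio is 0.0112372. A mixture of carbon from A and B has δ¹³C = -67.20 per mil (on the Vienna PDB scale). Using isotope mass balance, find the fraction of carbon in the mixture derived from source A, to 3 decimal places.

0.208

δ_A = (0.0102870/0.0112372 − 1)×1000 = (0.915442 − 1)×1000 = -84.558 per mil
δ_B = (0.0105333/0.0112372 − 1)×1000 = (0.937360 − 1)×1000 = -62.640 per mil
f_A = (δ_mix − δ_B)/(δ_A − δ_B) = (-67.20 − (-62.640))/(-84.558 − (-62.640))
f_A = -4.560 / -21.918 = 0.2080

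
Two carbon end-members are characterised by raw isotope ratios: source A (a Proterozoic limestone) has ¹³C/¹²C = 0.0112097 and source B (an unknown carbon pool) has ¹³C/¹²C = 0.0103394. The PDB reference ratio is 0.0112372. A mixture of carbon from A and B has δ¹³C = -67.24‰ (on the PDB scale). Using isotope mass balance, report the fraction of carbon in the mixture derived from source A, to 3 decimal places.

0.163

δ_A = (0.0112097/0.0112372 − 1)×1000 = (0.997553 − 1)×1000 = -2.447‰
δ_B = (0.0103394/0.0112372 − 1)×1000 = (0.920105 − 1)×1000 = -79.895‰
f_A = (δ_mix − δ_B)/(δ_A − δ_B) = (-67.24 − (-79.895))/(-2.447 − (-79.895))
f_A = 12.655 / 77.448 = 0.1634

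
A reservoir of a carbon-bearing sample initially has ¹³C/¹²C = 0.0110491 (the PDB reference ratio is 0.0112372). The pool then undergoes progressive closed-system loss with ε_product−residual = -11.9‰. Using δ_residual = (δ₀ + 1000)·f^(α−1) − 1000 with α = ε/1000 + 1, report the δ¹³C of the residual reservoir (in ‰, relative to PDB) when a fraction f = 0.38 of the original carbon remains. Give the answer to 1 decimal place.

-5.4‰

δ₀ = (0.0110491/0.0112372 − 1)×1000 = (0.983261 − 1)×1000 = -16.739‰
α − 1 = ε/1000 = -0.0119
f^(α−1) = 0.38^(-0.0119) = 1.011581
δ_res = (-16.739 + 1000) × 1.011581 − 1000 = 994.648 − 1000 = -5.35‰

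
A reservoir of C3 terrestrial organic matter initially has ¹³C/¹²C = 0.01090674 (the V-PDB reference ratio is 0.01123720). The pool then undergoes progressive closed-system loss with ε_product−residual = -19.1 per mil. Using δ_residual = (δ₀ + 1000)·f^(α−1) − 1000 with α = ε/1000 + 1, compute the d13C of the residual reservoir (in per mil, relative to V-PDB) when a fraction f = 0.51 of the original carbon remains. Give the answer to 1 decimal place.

δ₀ = (0.01090674/0.01123720 − 1)×1000 = (0.970592 − 1)×1000 = -29.408 per mil
α − 1 = ε/1000 = -0.0191
f^(α−1) = 0.51^(-0.0191) = 1.012944
δ_res = (-29.408 + 1000) × 1.012944 − 1000 = 983.156 − 1000 = -16.84 per mil

-16.8 per mil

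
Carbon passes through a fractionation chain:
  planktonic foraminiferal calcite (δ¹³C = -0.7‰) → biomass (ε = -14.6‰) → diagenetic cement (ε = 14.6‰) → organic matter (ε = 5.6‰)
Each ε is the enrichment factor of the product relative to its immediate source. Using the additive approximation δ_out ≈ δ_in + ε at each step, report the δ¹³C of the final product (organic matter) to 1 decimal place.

step 1: δ ≈ -0.7 + (-14.6) = -15.3‰
step 2: δ ≈ -15.3 + (14.6) = -0.7‰
step 3: δ ≈ -0.7 + (5.6) = 4.9‰

4.9‰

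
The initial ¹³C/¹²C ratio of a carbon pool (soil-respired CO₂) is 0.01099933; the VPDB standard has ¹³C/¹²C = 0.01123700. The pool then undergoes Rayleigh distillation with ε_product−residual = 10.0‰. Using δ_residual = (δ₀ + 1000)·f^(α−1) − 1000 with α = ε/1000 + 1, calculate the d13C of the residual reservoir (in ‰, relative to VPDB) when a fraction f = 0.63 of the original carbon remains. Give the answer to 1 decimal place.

δ₀ = (0.01099933/0.01123700 − 1)×1000 = (0.978849 − 1)×1000 = -21.151‰
α − 1 = ε/1000 = 0.0100
f^(α−1) = 0.63^(0.0100) = 0.995390
δ_res = (-21.151 + 1000) × 0.995390 − 1000 = 974.337 − 1000 = -25.66‰

-25.7‰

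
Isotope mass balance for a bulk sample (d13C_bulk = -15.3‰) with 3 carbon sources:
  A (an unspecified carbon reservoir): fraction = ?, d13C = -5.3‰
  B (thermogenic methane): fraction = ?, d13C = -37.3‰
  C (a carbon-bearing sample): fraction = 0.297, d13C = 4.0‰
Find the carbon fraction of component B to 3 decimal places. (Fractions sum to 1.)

0.399

Let f_B and f_A be the unknown fractions; fractions sum to 1 so f_B + f_A = 0.703.
Mass balance: Σ fᵢ·δᵢ = δ_bulk ⇒ f_B·(-37.3) + f_A·(-5.3) = -15.3 − (1.188) = -16.488
Substitute f_A = 0.703 − f_B:
f_B·(-37.3 − -5.3) = -16.488 − 0.703×(-5.3) = -12.762
f_B = -12.762 / -32.0 = 0.3988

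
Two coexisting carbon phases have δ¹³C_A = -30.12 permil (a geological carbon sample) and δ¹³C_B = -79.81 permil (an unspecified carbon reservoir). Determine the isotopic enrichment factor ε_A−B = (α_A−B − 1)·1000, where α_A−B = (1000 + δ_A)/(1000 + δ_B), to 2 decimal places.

54.00 permil

α_A−B = (1000 + -30.12) / (1000 + -79.81) = 969.88 / 920.19 = 1.054000
ε_A−B = (1.054000 − 1) × 1000 = 54.000 permil
(The approximation ε ≈ δ_A − δ_B would give 49.69 permil.)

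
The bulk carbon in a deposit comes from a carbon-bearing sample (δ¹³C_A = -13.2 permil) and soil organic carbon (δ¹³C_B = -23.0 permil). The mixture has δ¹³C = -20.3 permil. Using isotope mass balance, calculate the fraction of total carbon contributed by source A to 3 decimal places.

0.276

δ_mix = f_A·δ_A + (1 − f_A)·δ_B  ⇒  f_A = (δ_mix − δ_B)/(δ_A − δ_B)
f_A = (-20.3 − (-23.0)) / (-13.2 − (-23.0))
f_A = 2.7 / 9.8 = 0.2755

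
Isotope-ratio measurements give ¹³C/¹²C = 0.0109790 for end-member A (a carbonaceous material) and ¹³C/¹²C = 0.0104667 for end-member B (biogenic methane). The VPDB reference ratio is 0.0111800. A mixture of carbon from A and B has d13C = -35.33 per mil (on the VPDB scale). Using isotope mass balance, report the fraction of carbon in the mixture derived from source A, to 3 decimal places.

δ_A = (0.0109790/0.0111800 − 1)×1000 = (0.982021 − 1)×1000 = -17.979 per mil
δ_B = (0.0104667/0.0111800 − 1)×1000 = (0.936199 − 1)×1000 = -63.801 per mil
f_A = (δ_mix − δ_B)/(δ_A − δ_B) = (-35.33 − (-63.801))/(-17.979 − (-63.801))
f_A = 28.471 / 45.823 = 0.6213

0.621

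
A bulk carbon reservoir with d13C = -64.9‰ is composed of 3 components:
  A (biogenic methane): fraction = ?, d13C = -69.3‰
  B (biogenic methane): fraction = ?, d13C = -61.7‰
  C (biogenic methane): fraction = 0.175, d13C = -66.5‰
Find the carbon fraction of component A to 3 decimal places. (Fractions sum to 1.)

0.311

Let f_A and f_B be the unknown fractions; fractions sum to 1 so f_A + f_B = 0.825.
Mass balance: Σ fᵢ·δᵢ = δ_bulk ⇒ f_A·(-69.3) + f_B·(-61.7) = -64.9 − (-11.637) = -53.263
Substitute f_B = 0.825 − f_A:
f_A·(-69.3 − -61.7) = -53.263 − 0.825×(-61.7) = -2.360
f_A = -2.360 / -7.6 = 0.3105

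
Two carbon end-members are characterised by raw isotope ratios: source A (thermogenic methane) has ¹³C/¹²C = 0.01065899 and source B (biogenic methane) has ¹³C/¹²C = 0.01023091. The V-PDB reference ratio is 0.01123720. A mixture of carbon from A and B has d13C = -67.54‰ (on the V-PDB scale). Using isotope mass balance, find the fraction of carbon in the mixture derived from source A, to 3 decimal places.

0.578

δ_A = (0.01065899/0.01123720 − 1)×1000 = (0.948545 − 1)×1000 = -51.455‰
δ_B = (0.01023091/0.01123720 − 1)×1000 = (0.910450 − 1)×1000 = -89.550‰
f_A = (δ_mix − δ_B)/(δ_A − δ_B) = (-67.54 − (-89.550))/(-51.455 − (-89.550))
f_A = 22.010 / 38.095 = 0.5778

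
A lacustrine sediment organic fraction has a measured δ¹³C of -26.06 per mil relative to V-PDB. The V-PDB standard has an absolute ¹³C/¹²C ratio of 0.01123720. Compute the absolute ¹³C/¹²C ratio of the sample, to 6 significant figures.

R_sample = R_standard × (δ¹³C/1000 + 1)
R_sample = 0.01123720 × (-26.06/1000 + 1) = 0.01123720 × 0.973940
R_sample = 0.0109444

0.0109444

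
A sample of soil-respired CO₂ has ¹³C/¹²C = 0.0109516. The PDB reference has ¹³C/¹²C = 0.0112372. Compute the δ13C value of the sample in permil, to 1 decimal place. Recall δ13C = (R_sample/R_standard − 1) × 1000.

δ13C = (R_sample / R_standard − 1) × 1000
R_sample / R_standard = 0.0109516 / 0.0112372 = 0.974584
δ13C = (0.974584 − 1) × 1000 = -25.42 permil

-25.4 permil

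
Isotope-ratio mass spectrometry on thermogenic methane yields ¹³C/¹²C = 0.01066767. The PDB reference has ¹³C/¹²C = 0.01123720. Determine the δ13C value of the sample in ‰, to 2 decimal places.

δ13C = (R_sample / R_standard − 1) × 1000
R_sample / R_standard = 0.01066767 / 0.01123720 = 0.949317
δ13C = (0.949317 − 1) × 1000 = -50.683‰

-50.68‰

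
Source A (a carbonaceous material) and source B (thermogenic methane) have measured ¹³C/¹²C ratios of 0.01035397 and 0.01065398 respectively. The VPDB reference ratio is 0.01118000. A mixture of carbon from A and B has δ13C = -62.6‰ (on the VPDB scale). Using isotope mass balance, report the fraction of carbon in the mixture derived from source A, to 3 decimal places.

0.579

δ_A = (0.01035397/0.01118000 − 1)×1000 = (0.926115 − 1)×1000 = -73.885‰
δ_B = (0.01065398/0.01118000 − 1)×1000 = (0.952950 − 1)×1000 = -47.050‰
f_A = (δ_mix − δ_B)/(δ_A − δ_B) = (-62.6 − (-47.050))/(-73.885 − (-47.050))
f_A = -15.550 / -26.835 = 0.5795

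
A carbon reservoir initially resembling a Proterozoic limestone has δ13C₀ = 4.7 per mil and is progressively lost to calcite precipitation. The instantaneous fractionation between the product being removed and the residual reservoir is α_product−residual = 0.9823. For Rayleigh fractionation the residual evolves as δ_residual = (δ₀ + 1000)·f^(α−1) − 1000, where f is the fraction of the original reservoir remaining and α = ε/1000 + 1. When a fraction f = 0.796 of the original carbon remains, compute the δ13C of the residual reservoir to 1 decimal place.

Rayleigh residual: δ_res = (δ₀ + 1000)·f^(α−1) − 1000
α − 1 = -0.01770
f^(α−1) = 0.796^(-0.01770) = 1.004047
δ_res = (4.7 + 1000) × 1.004047 − 1000 = 1008.766 − 1000 = 8.77 per mil

8.8 per mil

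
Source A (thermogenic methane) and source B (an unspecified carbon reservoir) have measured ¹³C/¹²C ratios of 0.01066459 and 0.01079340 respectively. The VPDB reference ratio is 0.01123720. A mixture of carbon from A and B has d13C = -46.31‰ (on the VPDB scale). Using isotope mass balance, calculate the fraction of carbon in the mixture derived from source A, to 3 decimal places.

δ_A = (0.01066459/0.01123720 − 1)×1000 = (0.949043 − 1)×1000 = -50.957‰
δ_B = (0.01079340/0.01123720 − 1)×1000 = (0.960506 − 1)×1000 = -39.494‰
f_A = (δ_mix − δ_B)/(δ_A − δ_B) = (-46.31 − (-39.494))/(-50.957 − (-39.494))
f_A = -6.816 / -11.463 = 0.5946

0.595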